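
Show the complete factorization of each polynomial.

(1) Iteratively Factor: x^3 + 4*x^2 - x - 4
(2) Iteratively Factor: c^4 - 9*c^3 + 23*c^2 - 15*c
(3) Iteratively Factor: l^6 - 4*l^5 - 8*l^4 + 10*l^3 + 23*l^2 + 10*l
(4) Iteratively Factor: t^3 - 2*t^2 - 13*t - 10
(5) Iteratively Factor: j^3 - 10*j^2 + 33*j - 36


(1) = (x - 1)*(x^2 + 5*x + 4) = (x - 1)*(x + 4)*(x + 1)
(2) = (c - 5)*(c^3 - 4*c^2 + 3*c) = c*(c - 5)*(c^2 - 4*c + 3) = c*(c - 5)*(c - 3)*(c - 1)
(3) = (l + 1)*(l^5 - 5*l^4 - 3*l^3 + 13*l^2 + 10*l) = l*(l + 1)*(l^4 - 5*l^3 - 3*l^2 + 13*l + 10) = l*(l + 1)^2*(l^3 - 6*l^2 + 3*l + 10) = l*(l - 5)*(l + 1)^2*(l^2 - l - 2) = l*(l - 5)*(l + 1)^3*(l - 2)
(4) = (t + 1)*(t^2 - 3*t - 10) = (t + 1)*(t + 2)*(t - 5)
(5) = (j - 4)*(j^2 - 6*j + 9) = (j - 4)*(j - 3)*(j - 3)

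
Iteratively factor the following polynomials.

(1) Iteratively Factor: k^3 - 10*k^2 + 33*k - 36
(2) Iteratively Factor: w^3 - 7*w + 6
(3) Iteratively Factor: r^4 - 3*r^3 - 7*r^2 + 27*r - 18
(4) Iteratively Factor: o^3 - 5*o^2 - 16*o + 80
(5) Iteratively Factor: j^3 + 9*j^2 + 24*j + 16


(1) = (k - 3)*(k^2 - 7*k + 12) = (k - 4)*(k - 3)*(k - 3)
(2) = (w - 2)*(w^2 + 2*w - 3) = (w - 2)*(w - 1)*(w + 3)
(3) = (r - 2)*(r^3 - r^2 - 9*r + 9) = (r - 3)*(r - 2)*(r^2 + 2*r - 3) = (r - 3)*(r - 2)*(r + 3)*(r - 1)
(4) = (o - 4)*(o^2 - o - 20) = (o - 5)*(o - 4)*(o + 4)
(5) = (j + 1)*(j^2 + 8*j + 16) = (j + 1)*(j + 4)*(j + 4)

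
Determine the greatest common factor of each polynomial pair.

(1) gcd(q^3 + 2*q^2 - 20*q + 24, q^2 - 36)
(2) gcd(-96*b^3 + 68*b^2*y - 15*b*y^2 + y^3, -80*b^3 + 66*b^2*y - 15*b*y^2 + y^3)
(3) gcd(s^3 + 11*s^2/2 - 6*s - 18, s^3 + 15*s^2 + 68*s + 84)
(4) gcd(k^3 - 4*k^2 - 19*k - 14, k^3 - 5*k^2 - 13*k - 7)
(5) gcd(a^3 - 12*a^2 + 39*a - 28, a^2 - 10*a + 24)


(1) = q + 6
(2) = gcd((-8*b + y)*(-4*b + y)*(-3*b + y), (-8*b + y)*(-5*b + y)*(-2*b + y)) = -8*b + y
(3) = gcd((s - 2)*(s + 3/2)*(s + 6), (s + 2)*(s + 6)*(s + 7)) = s + 6
(4) = k^2 - 6*k - 7
(5) = a - 4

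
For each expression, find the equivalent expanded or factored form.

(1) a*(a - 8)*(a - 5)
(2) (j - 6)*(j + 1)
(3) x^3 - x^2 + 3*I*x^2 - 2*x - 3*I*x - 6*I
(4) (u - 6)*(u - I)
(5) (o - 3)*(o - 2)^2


(1) = a^3 - 13*a^2 + 40*a
(2) = j^2 - 5*j - 6
(3) = (x - 2)*(x + 1)*(x + 3*I)
(4) = u^2 - 6*u - I*u + 6*I
(5) = o^3 - 7*o^2 + 16*o - 12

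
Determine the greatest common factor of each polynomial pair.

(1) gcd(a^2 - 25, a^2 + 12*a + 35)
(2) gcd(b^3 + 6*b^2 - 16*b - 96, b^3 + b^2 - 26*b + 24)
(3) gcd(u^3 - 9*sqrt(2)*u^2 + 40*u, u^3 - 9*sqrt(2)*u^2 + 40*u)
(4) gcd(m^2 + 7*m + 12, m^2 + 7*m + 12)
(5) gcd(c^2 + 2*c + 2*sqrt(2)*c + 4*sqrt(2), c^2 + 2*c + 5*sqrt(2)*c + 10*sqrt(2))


(1) = gcd((a - 5)*(a + 5), (a + 5)*(a + 7)) = a + 5
(2) = b^2 + 2*b - 24
(3) = gcd(u*(u - 5*sqrt(2))*(u - 4*sqrt(2)), u*(u - 5*sqrt(2))*(u - 4*sqrt(2))) = u^3 - 9*sqrt(2)*u^2 + 40*u
(4) = m^2 + 7*m + 12
(5) = c + 2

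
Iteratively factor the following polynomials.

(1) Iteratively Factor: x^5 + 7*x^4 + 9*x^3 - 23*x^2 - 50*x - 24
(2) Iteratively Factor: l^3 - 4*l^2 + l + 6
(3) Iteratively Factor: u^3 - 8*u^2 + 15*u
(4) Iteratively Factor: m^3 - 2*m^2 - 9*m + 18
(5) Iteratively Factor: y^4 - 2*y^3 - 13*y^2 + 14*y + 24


(1) = (x + 3)*(x^4 + 4*x^3 - 3*x^2 - 14*x - 8) = (x + 1)*(x + 3)*(x^3 + 3*x^2 - 6*x - 8) = (x - 2)*(x + 1)*(x + 3)*(x^2 + 5*x + 4) = (x - 2)*(x + 1)^2*(x + 3)*(x + 4)
(2) = (l - 2)*(l^2 - 2*l - 3) = (l - 3)*(l - 2)*(l + 1)
(3) = (u)*(u^2 - 8*u + 15) = u*(u - 3)*(u - 5)
(4) = (m - 2)*(m^2 - 9) = (m - 3)*(m - 2)*(m + 3)
(5) = (y + 3)*(y^3 - 5*y^2 + 2*y + 8) = (y - 4)*(y + 3)*(y^2 - y - 2) = (y - 4)*(y + 1)*(y + 3)*(y - 2)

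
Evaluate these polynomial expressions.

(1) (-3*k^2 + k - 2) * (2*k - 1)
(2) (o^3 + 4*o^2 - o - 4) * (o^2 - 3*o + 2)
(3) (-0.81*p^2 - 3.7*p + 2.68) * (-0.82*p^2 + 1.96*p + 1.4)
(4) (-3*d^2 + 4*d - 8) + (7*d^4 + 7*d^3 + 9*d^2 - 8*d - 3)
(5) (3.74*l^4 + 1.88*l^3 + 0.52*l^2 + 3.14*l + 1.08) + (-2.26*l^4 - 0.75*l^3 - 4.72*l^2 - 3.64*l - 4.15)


(1) = -6*k^3 + 5*k^2 - 5*k + 2
(2) = o^5 + o^4 - 11*o^3 + 7*o^2 + 10*o - 8
(3) = 0.6642*p^4 + 1.4464*p^3 - 10.5836*p^2 + 0.0728*p + 3.752
(4) = 7*d^4 + 7*d^3 + 6*d^2 - 4*d - 11
(5) = 1.48*l^4 + 1.13*l^3 - 4.2*l^2 - 0.5*l - 3.07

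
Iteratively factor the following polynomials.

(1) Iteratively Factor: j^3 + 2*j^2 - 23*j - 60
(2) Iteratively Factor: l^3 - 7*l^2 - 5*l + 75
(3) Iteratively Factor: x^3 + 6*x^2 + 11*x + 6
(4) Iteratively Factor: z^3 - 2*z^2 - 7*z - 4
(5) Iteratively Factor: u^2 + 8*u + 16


(1) = (j + 3)*(j^2 - j - 20) = (j - 5)*(j + 3)*(j + 4)
(2) = (l - 5)*(l^2 - 2*l - 15) = (l - 5)*(l + 3)*(l - 5)
(3) = (x + 2)*(x^2 + 4*x + 3) = (x + 1)*(x + 2)*(x + 3)
(4) = (z + 1)*(z^2 - 3*z - 4) = (z - 4)*(z + 1)*(z + 1)
(5) = (u + 4)*(u + 4)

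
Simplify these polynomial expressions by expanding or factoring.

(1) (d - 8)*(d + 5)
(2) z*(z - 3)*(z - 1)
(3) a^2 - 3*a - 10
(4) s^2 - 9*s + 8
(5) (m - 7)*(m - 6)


(1) = d^2 - 3*d - 40
(2) = z^3 - 4*z^2 + 3*z
(3) = (a - 5)*(a + 2)
(4) = (s - 8)*(s - 1)
(5) = m^2 - 13*m + 42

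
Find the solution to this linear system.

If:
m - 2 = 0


Then:
m = 2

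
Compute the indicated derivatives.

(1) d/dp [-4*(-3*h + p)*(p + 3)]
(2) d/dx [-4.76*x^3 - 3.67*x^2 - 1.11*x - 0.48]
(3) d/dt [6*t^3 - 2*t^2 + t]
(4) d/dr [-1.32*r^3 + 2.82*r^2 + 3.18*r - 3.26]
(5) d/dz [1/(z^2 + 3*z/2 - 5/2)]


(1) = 12*h - 8*p - 12
(2) = -14.28*x^2 - 7.34*x - 1.11
(3) = 18*t^2 - 4*t + 1
(4) = -3.96*r^2 + 5.64*r + 3.18
(5) = 2*(-4*z - 3)/(2*z^2 + 3*z - 5)^2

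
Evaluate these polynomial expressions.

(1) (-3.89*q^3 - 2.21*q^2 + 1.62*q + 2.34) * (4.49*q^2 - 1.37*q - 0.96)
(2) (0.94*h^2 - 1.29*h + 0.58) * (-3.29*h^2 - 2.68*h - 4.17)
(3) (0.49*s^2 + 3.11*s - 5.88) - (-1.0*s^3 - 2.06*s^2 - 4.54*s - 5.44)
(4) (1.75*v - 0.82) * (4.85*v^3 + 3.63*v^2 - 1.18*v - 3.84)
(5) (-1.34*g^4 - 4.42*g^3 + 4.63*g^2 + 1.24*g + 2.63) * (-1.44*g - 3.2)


(1) = -17.4661*q^5 - 4.5936*q^4 + 14.0359*q^3 + 10.4088*q^2 - 4.761*q - 2.2464
(2) = -3.0926*h^4 + 1.7249*h^3 - 2.3708*h^2 + 3.8249*h - 2.4186
(3) = 1.0*s^3 + 2.55*s^2 + 7.65*s - 0.44
(4) = 8.4875*v^4 + 2.3755*v^3 - 5.0416*v^2 - 5.7524*v + 3.1488
(5) = 1.9296*g^5 + 10.6528*g^4 + 7.4768*g^3 - 16.6016*g^2 - 7.7552*g - 8.416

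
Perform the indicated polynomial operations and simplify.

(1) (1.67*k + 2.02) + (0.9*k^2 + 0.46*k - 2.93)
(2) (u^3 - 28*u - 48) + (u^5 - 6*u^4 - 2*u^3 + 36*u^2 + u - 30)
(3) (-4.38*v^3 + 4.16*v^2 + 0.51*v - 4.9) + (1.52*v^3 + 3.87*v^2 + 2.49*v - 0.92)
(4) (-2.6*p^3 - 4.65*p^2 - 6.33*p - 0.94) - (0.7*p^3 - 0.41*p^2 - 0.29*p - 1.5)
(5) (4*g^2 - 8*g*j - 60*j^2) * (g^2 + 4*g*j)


(1) = 0.9*k^2 + 2.13*k - 0.91
(2) = u^5 - 6*u^4 - u^3 + 36*u^2 - 27*u - 78
(3) = -2.86*v^3 + 8.03*v^2 + 3.0*v - 5.82
(4) = -3.3*p^3 - 4.24*p^2 - 6.04*p + 0.56
(5) = 4*g^4 + 8*g^3*j - 92*g^2*j^2 - 240*g*j^3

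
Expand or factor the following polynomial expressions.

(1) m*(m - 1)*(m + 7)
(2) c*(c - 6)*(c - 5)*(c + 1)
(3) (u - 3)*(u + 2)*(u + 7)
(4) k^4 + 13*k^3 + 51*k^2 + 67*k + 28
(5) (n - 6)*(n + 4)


(1) = m^3 + 6*m^2 - 7*m
(2) = c^4 - 10*c^3 + 19*c^2 + 30*c
(3) = u^3 + 6*u^2 - 13*u - 42
(4) = (k + 1)^2*(k + 4)*(k + 7)
(5) = n^2 - 2*n - 24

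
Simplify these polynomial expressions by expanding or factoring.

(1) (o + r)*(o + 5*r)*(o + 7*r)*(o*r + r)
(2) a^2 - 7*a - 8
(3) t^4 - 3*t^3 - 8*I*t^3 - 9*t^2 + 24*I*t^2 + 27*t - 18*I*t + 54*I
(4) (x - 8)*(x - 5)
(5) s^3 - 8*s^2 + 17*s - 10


(1) = o^4*r + 13*o^3*r^2 + o^3*r + 47*o^2*r^3 + 13*o^2*r^2 + 35*o*r^4 + 47*o*r^3 + 35*r^4
(2) = (a - 8)*(a + 1)
(3) = (t - 3)*(t - 6*I)*(t - 3*I)*(t + I)
(4) = x^2 - 13*x + 40
(5) = (s - 5)*(s - 2)*(s - 1)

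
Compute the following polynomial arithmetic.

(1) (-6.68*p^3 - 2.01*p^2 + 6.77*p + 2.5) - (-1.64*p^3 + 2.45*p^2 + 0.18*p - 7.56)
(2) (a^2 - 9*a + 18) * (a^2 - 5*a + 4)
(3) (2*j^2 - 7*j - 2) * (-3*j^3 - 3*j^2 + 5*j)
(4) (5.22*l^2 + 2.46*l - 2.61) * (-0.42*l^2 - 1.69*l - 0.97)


(1) = -5.04*p^3 - 4.46*p^2 + 6.59*p + 10.06
(2) = a^4 - 14*a^3 + 67*a^2 - 126*a + 72
(3) = -6*j^5 + 15*j^4 + 37*j^3 - 29*j^2 - 10*j
(4) = -2.1924*l^4 - 9.855*l^3 - 8.1246*l^2 + 2.0247*l + 2.5317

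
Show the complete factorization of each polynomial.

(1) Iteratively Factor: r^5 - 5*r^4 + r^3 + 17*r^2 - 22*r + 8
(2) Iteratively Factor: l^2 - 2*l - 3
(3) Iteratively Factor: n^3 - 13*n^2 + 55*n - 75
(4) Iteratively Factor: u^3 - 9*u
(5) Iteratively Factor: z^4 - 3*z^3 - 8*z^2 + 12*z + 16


(1) = (r - 1)*(r^4 - 4*r^3 - 3*r^2 + 14*r - 8) = (r - 1)^2*(r^3 - 3*r^2 - 6*r + 8) = (r - 1)^3*(r^2 - 2*r - 8) = (r - 4)*(r - 1)^3*(r + 2)
(2) = (l - 3)*(l + 1)
(3) = (n - 5)*(n^2 - 8*n + 15) = (n - 5)*(n - 3)*(n - 5)
(4) = (u)*(u^2 - 9) = u*(u + 3)*(u - 3)
(5) = (z + 1)*(z^3 - 4*z^2 - 4*z + 16) = (z - 4)*(z + 1)*(z^2 - 4) = (z - 4)*(z + 1)*(z + 2)*(z - 2)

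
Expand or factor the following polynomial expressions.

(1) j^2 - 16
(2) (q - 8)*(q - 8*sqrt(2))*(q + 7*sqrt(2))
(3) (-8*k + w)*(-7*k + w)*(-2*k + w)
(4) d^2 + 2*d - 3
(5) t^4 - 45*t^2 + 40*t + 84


(1) = (j - 4)*(j + 4)
(2) = q^3 - 8*q^2 - sqrt(2)*q^2 - 112*q + 8*sqrt(2)*q + 896
(3) = -112*k^3 + 86*k^2*w - 17*k*w^2 + w^3
(4) = (d - 1)*(d + 3)
(5) = (t - 6)*(t - 2)*(t + 1)*(t + 7)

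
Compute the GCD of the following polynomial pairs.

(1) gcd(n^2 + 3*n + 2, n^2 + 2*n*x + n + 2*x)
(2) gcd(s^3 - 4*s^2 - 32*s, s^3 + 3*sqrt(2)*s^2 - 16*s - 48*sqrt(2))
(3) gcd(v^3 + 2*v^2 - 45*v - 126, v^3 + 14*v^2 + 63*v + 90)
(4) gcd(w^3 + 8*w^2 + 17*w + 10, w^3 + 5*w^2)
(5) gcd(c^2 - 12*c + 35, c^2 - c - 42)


(1) = gcd((n + 1)*(n + 2), (n + 1)*(n + 2*x)) = n + 1
(2) = s + 4
(3) = gcd((v - 7)*(v + 3)*(v + 6), (v + 3)*(v + 5)*(v + 6)) = v^2 + 9*v + 18
(4) = w + 5
(5) = c - 7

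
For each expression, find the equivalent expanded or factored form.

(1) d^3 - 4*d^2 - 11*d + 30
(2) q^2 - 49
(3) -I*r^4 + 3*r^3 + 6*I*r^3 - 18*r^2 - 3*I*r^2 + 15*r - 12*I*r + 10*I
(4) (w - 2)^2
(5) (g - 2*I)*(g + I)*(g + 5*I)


(1) = (d - 5)*(d - 2)*(d + 3)
(2) = (q - 7)*(q + 7)
(3) = (r - 5)*(r - 1)*(r + 2*I)*(-I*r + 1)
(4) = w^2 - 4*w + 4
(5) = g^3 + 4*I*g^2 + 7*g + 10*I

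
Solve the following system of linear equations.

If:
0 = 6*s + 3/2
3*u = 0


Then:
s = -1/4
u = 0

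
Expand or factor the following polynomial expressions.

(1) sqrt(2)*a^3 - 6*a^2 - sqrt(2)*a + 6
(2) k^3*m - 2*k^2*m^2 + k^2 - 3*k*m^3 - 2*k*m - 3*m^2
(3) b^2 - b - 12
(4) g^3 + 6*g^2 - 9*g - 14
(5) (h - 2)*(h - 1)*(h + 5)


(1) = (a - 1)*(a - 3*sqrt(2))*(sqrt(2)*a + sqrt(2))
(2) = (k - 3*m)*(k + m)*(k*m + 1)
(3) = (b - 4)*(b + 3)
(4) = (g - 2)*(g + 1)*(g + 7)
(5) = h^3 + 2*h^2 - 13*h + 10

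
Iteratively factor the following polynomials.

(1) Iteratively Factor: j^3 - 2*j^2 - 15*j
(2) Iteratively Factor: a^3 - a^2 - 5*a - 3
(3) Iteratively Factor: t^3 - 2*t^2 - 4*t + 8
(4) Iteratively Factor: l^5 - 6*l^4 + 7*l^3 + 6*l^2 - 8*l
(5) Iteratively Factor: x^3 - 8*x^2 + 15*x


(1) = (j + 3)*(j^2 - 5*j) = j*(j + 3)*(j - 5)
(2) = (a + 1)*(a^2 - 2*a - 3) = (a - 3)*(a + 1)*(a + 1)
(3) = (t - 2)*(t^2 - 4) = (t - 2)*(t + 2)*(t - 2)
(4) = (l - 1)*(l^4 - 5*l^3 + 2*l^2 + 8*l) = (l - 4)*(l - 1)*(l^3 - l^2 - 2*l) = (l - 4)*(l - 1)*(l + 1)*(l^2 - 2*l) = (l - 4)*(l - 2)*(l - 1)*(l + 1)*(l)
(5) = (x - 3)*(x^2 - 5*x) = x*(x - 3)*(x - 5)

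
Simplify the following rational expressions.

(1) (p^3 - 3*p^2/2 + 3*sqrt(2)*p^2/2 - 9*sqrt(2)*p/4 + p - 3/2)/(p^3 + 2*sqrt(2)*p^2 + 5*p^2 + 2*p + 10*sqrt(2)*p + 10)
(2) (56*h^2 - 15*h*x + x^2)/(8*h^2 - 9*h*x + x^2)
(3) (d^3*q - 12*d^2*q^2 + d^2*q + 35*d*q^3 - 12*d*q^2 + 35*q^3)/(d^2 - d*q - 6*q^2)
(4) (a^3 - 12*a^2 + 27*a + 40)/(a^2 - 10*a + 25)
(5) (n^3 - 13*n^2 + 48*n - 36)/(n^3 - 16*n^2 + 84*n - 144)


(1) = (4*p^2 + p*(-6 + 2*sqrt(2)) - 3*sqrt(2))/(4*p^2 + p*(4*sqrt(2) + 20) + 20*sqrt(2))
(2) = (-7*h + x)/(-h + x)
(3) = (-d^3*q + 12*d^2*q^2 - d^2*q - 35*d*q^3 + 12*d*q^2 - 35*q^3)/(-d^2 + d*q + 6*q^2)
(4) = (a^2 - 7*a - 8)/(a - 5)
(5) = (n - 1)/(n - 4)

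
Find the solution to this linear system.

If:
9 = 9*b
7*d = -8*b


Then:
b = 1
d = -8/7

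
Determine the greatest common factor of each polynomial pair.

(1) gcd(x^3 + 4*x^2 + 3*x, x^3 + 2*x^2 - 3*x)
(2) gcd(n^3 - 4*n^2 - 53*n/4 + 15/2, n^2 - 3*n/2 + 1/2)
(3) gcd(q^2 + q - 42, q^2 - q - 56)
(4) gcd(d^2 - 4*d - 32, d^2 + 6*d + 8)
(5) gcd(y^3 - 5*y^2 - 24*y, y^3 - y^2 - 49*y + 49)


(1) = x^2 + 3*x
(2) = gcd((n - 6)*(n - 1/2)*(n + 5/2), (n - 1)*(n - 1/2)) = n - 1/2
(3) = gcd((q - 6)*(q + 7), (q - 8)*(q + 7)) = q + 7
(4) = gcd((d - 8)*(d + 4), (d + 2)*(d + 4)) = d + 4
(5) = 1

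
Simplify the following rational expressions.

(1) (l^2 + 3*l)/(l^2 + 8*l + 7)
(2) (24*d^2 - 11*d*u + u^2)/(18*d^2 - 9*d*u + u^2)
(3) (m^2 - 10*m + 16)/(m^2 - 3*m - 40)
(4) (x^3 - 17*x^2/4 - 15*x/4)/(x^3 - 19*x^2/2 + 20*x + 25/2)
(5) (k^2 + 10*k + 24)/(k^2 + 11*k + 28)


(1) = (l^2 + 3*l)/(l^2 + 8*l + 7)
(2) = (-8*d + u)/(-6*d + u)
(3) = (m - 2)/(m + 5)
(4) = (4*x^2 + 3*x)/(4*x^2 - 18*x - 10)
(5) = (k + 6)/(k + 7)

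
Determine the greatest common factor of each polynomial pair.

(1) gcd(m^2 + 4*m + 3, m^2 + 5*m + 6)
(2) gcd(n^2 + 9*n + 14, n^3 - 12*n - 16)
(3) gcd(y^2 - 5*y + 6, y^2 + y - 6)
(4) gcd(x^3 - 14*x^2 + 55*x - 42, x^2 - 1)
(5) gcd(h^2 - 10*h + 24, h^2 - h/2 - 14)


(1) = m + 3
(2) = n + 2
(3) = gcd((y - 3)*(y - 2), (y - 2)*(y + 3)) = y - 2
(4) = gcd((x - 7)*(x - 6)*(x - 1), (x - 1)*(x + 1)) = x - 1
(5) = gcd((h - 6)*(h - 4), (h - 4)*(h + 7/2)) = h - 4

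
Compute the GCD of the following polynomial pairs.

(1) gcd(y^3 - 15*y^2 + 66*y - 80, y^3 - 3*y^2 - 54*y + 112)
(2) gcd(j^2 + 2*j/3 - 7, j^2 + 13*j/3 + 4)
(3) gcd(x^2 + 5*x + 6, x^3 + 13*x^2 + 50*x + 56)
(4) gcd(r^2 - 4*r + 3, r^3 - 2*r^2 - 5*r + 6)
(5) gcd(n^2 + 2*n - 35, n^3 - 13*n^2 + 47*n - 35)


(1) = gcd((y - 8)*(y - 5)*(y - 2), (y - 8)*(y - 2)*(y + 7)) = y^2 - 10*y + 16
(2) = gcd((j - 7/3)*(j + 3), (j + 4/3)*(j + 3)) = j + 3
(3) = gcd((x + 2)*(x + 3), (x + 2)*(x + 4)*(x + 7)) = x + 2
(4) = gcd((r - 3)*(r - 1), (r - 3)*(r - 1)*(r + 2)) = r^2 - 4*r + 3
(5) = n - 5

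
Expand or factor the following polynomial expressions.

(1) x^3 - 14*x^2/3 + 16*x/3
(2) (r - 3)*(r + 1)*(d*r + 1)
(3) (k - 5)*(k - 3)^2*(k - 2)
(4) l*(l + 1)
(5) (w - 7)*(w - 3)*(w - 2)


(1) = x*(x - 8/3)*(x - 2)
(2) = d*r^3 - 2*d*r^2 - 3*d*r + r^2 - 2*r - 3
(3) = k^4 - 13*k^3 + 61*k^2 - 123*k + 90
(4) = l^2 + l
(5) = w^3 - 12*w^2 + 41*w - 42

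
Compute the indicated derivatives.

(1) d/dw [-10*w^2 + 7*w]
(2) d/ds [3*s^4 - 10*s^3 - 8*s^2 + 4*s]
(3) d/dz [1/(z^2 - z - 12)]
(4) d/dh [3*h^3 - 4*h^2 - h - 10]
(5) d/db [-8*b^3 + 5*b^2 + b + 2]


(1) = 7 - 20*w
(2) = 12*s^3 - 30*s^2 - 16*s + 4
(3) = (1 - 2*z)/(-z^2 + z + 12)^2
(4) = 9*h^2 - 8*h - 1
(5) = -24*b^2 + 10*b + 1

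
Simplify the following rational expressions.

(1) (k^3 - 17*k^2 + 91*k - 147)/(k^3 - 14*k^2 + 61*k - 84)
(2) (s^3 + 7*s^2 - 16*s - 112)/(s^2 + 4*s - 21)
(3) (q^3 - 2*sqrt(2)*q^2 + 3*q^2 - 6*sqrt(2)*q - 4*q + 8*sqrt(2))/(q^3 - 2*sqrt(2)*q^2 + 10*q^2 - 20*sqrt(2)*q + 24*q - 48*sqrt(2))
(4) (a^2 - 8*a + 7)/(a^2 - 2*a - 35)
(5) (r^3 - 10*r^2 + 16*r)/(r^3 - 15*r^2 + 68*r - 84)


(1) = (k - 7)/(k - 4)
(2) = (s^2 - 16)/(s - 3)
(3) = (q - 1)/(q + 6)
(4) = (a - 1)/(a + 5)
(5) = (r^2 - 8*r)/(r^2 - 13*r + 42)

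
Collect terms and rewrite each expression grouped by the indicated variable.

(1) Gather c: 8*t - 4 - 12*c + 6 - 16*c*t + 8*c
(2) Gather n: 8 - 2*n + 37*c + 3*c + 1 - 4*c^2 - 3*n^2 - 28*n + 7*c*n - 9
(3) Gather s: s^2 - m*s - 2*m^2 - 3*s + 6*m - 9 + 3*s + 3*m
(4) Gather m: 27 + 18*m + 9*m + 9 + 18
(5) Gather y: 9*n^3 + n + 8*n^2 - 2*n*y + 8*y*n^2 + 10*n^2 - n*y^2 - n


(1) = c*(-16*t - 4) + 8*t + 2
(2) = -4*c^2 + 40*c - 3*n^2 + n*(7*c - 30)
(3) = -2*m^2 - m*s + 9*m + s^2 - 9
(4) = 27*m + 54
(5) = 9*n^3 + 18*n^2 - n*y^2 + y*(8*n^2 - 2*n)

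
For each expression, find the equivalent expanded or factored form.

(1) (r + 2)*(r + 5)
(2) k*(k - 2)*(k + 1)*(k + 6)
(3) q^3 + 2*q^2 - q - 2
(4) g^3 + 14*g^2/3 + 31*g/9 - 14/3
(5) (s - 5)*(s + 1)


(1) = r^2 + 7*r + 10
(2) = k^4 + 5*k^3 - 8*k^2 - 12*k
(3) = (q - 1)*(q + 1)*(q + 2)
(4) = (g - 2/3)*(g + 7/3)*(g + 3)
(5) = s^2 - 4*s - 5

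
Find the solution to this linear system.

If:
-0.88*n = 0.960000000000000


Then:
n = -1.09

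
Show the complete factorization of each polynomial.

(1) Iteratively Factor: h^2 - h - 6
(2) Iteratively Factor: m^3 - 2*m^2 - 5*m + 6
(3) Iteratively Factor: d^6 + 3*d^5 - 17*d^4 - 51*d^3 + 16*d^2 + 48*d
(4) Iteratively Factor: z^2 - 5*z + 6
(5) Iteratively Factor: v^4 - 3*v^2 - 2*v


(1) = (h + 2)*(h - 3)
(2) = (m + 2)*(m^2 - 4*m + 3) = (m - 1)*(m + 2)*(m - 3)
(3) = (d - 1)*(d^5 + 4*d^4 - 13*d^3 - 64*d^2 - 48*d) = (d - 1)*(d + 4)*(d^4 - 13*d^2 - 12*d) = (d - 1)*(d + 1)*(d + 4)*(d^3 - d^2 - 12*d) = (d - 1)*(d + 1)*(d + 3)*(d + 4)*(d^2 - 4*d) = d*(d - 1)*(d + 1)*(d + 3)*(d + 4)*(d - 4)
(4) = (z - 2)*(z - 3)
(5) = (v + 1)*(v^3 - v^2 - 2*v) = v*(v + 1)*(v^2 - v - 2) = v*(v - 2)*(v + 1)*(v + 1)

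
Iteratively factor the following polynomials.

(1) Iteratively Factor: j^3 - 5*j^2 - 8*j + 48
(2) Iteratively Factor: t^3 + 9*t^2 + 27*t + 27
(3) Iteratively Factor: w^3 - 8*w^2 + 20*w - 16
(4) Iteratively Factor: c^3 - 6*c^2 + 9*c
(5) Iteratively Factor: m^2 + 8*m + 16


(1) = (j - 4)*(j^2 - j - 12) = (j - 4)^2*(j + 3)
(2) = (t + 3)*(t^2 + 6*t + 9) = (t + 3)^2*(t + 3)
(3) = (w - 4)*(w^2 - 4*w + 4) = (w - 4)*(w - 2)*(w - 2)
(4) = (c - 3)*(c^2 - 3*c) = c*(c - 3)*(c - 3)
(5) = (m + 4)*(m + 4)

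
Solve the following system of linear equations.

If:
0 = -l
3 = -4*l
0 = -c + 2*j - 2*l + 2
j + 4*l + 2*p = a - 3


Then:
No Solution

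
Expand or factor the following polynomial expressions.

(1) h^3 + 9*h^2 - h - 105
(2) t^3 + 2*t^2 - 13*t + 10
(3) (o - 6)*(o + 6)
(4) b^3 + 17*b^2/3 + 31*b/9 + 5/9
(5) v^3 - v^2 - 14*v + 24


(1) = (h - 3)*(h + 5)*(h + 7)
(2) = (t - 2)*(t - 1)*(t + 5)
(3) = o^2 - 36
(4) = (b + 1/3)^2*(b + 5)
(5) = (v - 3)*(v - 2)*(v + 4)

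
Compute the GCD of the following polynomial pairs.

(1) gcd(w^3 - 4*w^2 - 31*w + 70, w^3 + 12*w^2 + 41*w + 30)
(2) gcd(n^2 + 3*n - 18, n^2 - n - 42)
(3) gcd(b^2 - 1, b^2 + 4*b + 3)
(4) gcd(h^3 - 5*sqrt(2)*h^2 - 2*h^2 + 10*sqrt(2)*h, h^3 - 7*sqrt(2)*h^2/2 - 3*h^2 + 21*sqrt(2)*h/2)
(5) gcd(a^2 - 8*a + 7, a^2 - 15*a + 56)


(1) = w + 5
(2) = gcd((n - 3)*(n + 6), (n - 7)*(n + 6)) = n + 6
(3) = b + 1
(4) = h
(5) = a - 7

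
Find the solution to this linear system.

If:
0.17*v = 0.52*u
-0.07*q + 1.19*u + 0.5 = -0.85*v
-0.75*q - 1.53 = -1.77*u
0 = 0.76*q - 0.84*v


Then:
No Solution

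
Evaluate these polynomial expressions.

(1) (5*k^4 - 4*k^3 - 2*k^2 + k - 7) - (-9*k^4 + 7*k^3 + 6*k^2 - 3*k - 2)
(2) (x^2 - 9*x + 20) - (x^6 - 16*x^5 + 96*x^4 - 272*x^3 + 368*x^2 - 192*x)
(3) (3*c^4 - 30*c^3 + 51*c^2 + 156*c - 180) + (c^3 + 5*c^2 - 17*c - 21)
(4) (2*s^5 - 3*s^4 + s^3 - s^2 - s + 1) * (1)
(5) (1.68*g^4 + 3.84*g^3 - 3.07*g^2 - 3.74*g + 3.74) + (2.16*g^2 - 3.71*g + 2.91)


(1) = 14*k^4 - 11*k^3 - 8*k^2 + 4*k - 5
(2) = -x^6 + 16*x^5 - 96*x^4 + 272*x^3 - 367*x^2 + 183*x + 20
(3) = 3*c^4 - 29*c^3 + 56*c^2 + 139*c - 201
(4) = 2*s^5 - 3*s^4 + s^3 - s^2 - s + 1
(5) = 1.68*g^4 + 3.84*g^3 - 0.91*g^2 - 7.45*g + 6.65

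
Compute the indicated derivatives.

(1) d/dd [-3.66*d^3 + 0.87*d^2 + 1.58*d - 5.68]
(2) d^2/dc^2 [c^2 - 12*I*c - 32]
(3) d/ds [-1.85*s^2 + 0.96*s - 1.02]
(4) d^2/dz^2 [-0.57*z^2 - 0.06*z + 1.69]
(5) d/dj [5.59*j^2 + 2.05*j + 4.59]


(1) = -10.98*d^2 + 1.74*d + 1.58
(2) = 2
(3) = 0.96 - 3.7*s
(4) = -1.14000000000000
(5) = 11.18*j + 2.05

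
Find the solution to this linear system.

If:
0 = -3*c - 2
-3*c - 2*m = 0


Then:
c = -2/3
m = 1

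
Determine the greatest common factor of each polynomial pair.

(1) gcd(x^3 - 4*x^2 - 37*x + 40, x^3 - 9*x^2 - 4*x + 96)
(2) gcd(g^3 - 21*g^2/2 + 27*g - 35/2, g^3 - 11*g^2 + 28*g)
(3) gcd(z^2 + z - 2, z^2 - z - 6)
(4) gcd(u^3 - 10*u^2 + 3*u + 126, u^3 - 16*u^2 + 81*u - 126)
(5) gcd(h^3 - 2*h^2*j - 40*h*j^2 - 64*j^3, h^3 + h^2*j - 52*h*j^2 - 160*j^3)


(1) = x - 8
(2) = g - 7
(3) = z + 2
(4) = gcd((u - 7)*(u - 6)*(u + 3), (u - 7)*(u - 6)*(u - 3)) = u^2 - 13*u + 42
(5) = gcd((h - 8*j)*(h + 2*j)*(h + 4*j), (h - 8*j)*(h + 4*j)*(h + 5*j)) = h^2 - 4*h*j - 32*j^2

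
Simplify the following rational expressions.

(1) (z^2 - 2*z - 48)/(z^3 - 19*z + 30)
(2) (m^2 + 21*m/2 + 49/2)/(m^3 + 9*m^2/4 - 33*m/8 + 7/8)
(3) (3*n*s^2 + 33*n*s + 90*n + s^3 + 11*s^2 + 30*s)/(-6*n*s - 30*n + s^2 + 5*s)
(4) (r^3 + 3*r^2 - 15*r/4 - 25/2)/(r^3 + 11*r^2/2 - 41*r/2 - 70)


(1) = (z^2 - 2*z - 48)/(z^3 - 19*z + 30)
(2) = (4*m + 28)/(4*m^2 - 5*m + 1)
(3) = (3*n*s + 18*n + s^2 + 6*s)/(-6*n + s)
(4) = (2*r^2 + r - 10)/(2*r^2 + 6*r - 56)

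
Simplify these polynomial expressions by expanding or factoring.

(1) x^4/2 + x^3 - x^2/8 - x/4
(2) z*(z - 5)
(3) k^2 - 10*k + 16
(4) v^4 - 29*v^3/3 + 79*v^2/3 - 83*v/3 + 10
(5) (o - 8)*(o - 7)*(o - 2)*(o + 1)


(1) = x*(x/2 + 1/4)*(x - 1/2)*(x + 2)
(2) = z^2 - 5*z
(3) = (k - 8)*(k - 2)
(4) = (v - 6)*(v - 5/3)*(v - 1)^2
(5) = o^4 - 16*o^3 + 69*o^2 - 26*o - 112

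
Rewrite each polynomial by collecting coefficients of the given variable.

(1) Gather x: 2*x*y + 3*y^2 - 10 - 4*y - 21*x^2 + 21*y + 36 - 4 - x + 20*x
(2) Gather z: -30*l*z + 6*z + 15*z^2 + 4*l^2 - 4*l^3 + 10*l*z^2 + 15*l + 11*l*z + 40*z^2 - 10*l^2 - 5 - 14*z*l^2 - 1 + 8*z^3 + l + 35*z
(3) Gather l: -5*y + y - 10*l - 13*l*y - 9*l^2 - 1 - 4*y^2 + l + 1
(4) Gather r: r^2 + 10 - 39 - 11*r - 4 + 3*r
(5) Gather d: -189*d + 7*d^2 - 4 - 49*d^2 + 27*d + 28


(1) = -21*x^2 + x*(2*y + 19) + 3*y^2 + 17*y + 22
(2) = -4*l^3 - 6*l^2 + 16*l + 8*z^3 + z^2*(10*l + 55) + z*(-14*l^2 - 19*l + 41) - 6
(3) = -9*l^2 + l*(-13*y - 9) - 4*y^2 - 4*y
(4) = r^2 - 8*r - 33
(5) = -42*d^2 - 162*d + 24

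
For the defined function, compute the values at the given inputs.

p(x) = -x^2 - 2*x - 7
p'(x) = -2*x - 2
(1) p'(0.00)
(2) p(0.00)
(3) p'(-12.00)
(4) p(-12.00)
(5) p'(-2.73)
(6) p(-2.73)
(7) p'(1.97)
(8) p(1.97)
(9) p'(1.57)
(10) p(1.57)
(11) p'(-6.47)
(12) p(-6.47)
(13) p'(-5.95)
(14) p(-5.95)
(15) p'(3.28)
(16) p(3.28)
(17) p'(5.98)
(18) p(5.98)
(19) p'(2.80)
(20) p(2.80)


(1) = -2.00
(2) = -7.00
(3) = 22.00
(4) = -127.00
(5) = 3.46
(6) = -8.99
(7) = -5.94
(8) = -14.82
(9) = -5.14
(10) = -12.60
(11) = 10.94
(12) = -35.92
(13) = 9.90
(14) = -30.50
(15) = -8.56
(16) = -24.32
(17) = -13.96
(18) = -54.72
(19) = -7.60
(20) = -20.44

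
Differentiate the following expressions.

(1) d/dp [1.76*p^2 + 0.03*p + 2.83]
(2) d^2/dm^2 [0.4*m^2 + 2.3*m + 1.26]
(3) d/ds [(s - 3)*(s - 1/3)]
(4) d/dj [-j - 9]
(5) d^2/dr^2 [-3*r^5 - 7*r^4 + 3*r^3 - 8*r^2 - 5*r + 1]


(1) = 3.52*p + 0.03
(2) = 0.800000000000000
(3) = 2*s - 10/3
(4) = -1
(5) = -60*r^3 - 84*r^2 + 18*r - 16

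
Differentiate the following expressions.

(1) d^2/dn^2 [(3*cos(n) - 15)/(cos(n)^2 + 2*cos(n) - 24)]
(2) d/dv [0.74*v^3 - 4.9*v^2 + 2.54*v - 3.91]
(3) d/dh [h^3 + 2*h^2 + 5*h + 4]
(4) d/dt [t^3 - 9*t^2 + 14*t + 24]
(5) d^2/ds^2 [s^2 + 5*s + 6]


(1) = 3*(-9*(1 - cos(2*n))^2*cos(n)/4 + 11*(1 - cos(2*n))^2/2 - 671*cos(n)/2 + 233*cos(2*n) - 30*cos(3*n) + cos(5*n)/2 + 27)/((cos(n) - 4)^3*(cos(n) + 6)^3)
(2) = 2.22*v^2 - 9.8*v + 2.54
(3) = 3*h^2 + 4*h + 5
(4) = 3*t^2 - 18*t + 14
(5) = 2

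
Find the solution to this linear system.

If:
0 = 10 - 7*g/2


Then:
g = 20/7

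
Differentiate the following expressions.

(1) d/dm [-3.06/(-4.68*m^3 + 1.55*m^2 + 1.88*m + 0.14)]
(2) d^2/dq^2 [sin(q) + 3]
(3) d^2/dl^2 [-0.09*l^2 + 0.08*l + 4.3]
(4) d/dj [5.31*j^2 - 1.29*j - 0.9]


(1) = (-42.9624*m^2 + 9.486*m + 5.7528)/(-4.68*m^3 + 1.55*m^2 + 1.88*m + 0.14)^2
(2) = -sin(q)
(3) = -0.180000000000000
(4) = 10.62*j - 1.29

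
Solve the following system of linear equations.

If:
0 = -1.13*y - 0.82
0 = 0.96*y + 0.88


Then:
No Solution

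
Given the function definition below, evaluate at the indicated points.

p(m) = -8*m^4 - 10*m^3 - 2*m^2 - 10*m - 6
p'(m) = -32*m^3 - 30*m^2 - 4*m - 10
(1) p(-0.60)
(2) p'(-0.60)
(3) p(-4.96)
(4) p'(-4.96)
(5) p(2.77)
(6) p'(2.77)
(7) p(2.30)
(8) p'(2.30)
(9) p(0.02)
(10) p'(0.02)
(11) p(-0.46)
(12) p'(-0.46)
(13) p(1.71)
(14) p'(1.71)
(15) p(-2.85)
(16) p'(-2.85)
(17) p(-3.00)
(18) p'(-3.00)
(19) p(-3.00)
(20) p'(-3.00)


(1) = 0.40
(2) = -11.49
(3) = -3627.27
(4) = 3176.56
(5) = -732.57
(6) = -931.39
(7) = -385.12
(8) = -567.24
(9) = -6.20
(10) = -10.09
(11) = -1.21
(12) = -11.39
(13) = -147.35
(14) = -264.57
(15) = -290.05
(16) = 498.50
(17) = -372.00
(18) = 596.00
(19) = -372.00
(20) = 596.00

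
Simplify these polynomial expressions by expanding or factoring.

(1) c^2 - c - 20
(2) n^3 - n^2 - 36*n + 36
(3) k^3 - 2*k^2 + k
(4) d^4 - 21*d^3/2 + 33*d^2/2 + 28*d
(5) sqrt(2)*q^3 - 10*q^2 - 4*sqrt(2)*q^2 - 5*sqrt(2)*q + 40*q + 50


(1) = (c - 5)*(c + 4)
(2) = (n - 6)*(n - 1)*(n + 6)
(3) = k*(k - 1)^2
(4) = d*(d - 8)*(d - 7/2)*(d + 1)
(5) = (q - 5)*(q - 5*sqrt(2))*(sqrt(2)*q + sqrt(2))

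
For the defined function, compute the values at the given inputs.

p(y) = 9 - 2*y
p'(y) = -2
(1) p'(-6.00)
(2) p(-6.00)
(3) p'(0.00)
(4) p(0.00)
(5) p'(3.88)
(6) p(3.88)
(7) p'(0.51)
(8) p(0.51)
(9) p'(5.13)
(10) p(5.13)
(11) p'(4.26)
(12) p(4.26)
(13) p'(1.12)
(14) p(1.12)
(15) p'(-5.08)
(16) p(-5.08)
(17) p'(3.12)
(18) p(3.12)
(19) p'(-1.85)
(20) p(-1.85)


(1) = -2.00
(2) = 21.00
(3) = -2.00
(4) = 9.00
(5) = -2.00
(6) = 1.24
(7) = -2.00
(8) = 7.98
(9) = -2.00
(10) = -1.26
(11) = -2.00
(12) = 0.48
(13) = -2.00
(14) = 6.76
(15) = -2.00
(16) = 19.16
(17) = -2.00
(18) = 2.76
(19) = -2.00
(20) = 12.70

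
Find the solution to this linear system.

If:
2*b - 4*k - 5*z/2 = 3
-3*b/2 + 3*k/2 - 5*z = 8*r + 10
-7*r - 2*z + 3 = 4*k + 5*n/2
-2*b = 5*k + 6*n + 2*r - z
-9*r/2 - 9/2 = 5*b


Then:
b = -115380/51877
k = 19316/51877
n = -33988/51877
r = 76323/51877
z = -185462/51877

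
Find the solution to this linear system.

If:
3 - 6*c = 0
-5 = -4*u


Then:
c = 1/2
u = 5/4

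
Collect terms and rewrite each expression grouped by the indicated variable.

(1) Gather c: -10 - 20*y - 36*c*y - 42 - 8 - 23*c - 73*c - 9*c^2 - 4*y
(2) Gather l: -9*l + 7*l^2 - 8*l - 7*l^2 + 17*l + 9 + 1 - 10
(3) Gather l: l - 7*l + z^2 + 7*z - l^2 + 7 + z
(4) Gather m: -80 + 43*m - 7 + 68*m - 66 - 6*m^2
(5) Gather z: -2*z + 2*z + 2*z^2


(1) = -9*c^2 + c*(-36*y - 96) - 24*y - 60
(2) = 0
(3) = -l^2 - 6*l + z^2 + 8*z + 7
(4) = -6*m^2 + 111*m - 153
(5) = 2*z^2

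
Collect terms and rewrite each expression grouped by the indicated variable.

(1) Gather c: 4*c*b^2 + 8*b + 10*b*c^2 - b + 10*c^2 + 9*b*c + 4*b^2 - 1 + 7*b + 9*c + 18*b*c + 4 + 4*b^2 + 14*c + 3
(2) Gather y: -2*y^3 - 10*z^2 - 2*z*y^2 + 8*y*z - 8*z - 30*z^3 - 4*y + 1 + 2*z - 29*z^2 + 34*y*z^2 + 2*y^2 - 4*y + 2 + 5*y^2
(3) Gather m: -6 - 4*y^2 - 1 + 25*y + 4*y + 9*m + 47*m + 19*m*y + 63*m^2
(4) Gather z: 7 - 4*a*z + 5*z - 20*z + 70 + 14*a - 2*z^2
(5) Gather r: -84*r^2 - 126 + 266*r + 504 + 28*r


(1) = 8*b^2 + 14*b + c^2*(10*b + 10) + c*(4*b^2 + 27*b + 23) + 6
(2) = -2*y^3 + y^2*(7 - 2*z) + y*(34*z^2 + 8*z - 8) - 30*z^3 - 39*z^2 - 6*z + 3
(3) = 63*m^2 + m*(19*y + 56) - 4*y^2 + 29*y - 7
(4) = 14*a - 2*z^2 + z*(-4*a - 15) + 77
(5) = -84*r^2 + 294*r + 378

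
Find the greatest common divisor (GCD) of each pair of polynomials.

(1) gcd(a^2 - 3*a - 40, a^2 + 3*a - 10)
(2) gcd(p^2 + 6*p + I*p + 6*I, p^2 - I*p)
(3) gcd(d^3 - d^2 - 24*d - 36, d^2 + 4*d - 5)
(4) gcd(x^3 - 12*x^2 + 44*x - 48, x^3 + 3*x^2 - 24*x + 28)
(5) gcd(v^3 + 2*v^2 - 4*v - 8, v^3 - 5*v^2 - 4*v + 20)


(1) = gcd((a - 8)*(a + 5), (a - 2)*(a + 5)) = a + 5
(2) = gcd((p + 6)*(p + I), p*(p - I)) = 1
(3) = gcd((d - 6)*(d + 2)*(d + 3), (d - 1)*(d + 5)) = 1
(4) = x - 2
(5) = v^2 - 4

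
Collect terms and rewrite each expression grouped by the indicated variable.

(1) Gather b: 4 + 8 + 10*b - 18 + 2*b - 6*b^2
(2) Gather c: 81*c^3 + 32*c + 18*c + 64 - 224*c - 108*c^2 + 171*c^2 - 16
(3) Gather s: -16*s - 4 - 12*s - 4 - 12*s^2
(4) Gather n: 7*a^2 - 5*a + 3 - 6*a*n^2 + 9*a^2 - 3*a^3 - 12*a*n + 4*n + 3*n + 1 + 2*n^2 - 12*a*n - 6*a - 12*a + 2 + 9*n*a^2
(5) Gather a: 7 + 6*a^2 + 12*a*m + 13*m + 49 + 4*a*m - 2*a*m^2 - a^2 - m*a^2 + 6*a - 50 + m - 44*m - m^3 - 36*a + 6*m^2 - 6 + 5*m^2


(1) = -6*b^2 + 12*b - 6
(2) = 81*c^3 + 63*c^2 - 174*c + 48
(3) = -12*s^2 - 28*s - 8
(4) = -3*a^3 + 16*a^2 - 23*a + n^2*(2 - 6*a) + n*(9*a^2 - 24*a + 7) + 6
(5) = a^2*(5 - m) + a*(-2*m^2 + 16*m - 30) - m^3 + 11*m^2 - 30*m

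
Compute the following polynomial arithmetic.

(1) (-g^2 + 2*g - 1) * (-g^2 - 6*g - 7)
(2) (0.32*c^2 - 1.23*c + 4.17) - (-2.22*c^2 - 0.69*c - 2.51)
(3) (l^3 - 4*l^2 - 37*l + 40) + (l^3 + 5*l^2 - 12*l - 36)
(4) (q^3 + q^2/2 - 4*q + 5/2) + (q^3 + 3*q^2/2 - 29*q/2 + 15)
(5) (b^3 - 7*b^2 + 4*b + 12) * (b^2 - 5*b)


(1) = g^4 + 4*g^3 - 4*g^2 - 8*g + 7
(2) = 2.54*c^2 - 0.54*c + 6.68
(3) = 2*l^3 + l^2 - 49*l + 4
(4) = 2*q^3 + 2*q^2 - 37*q/2 + 35/2
(5) = b^5 - 12*b^4 + 39*b^3 - 8*b^2 - 60*b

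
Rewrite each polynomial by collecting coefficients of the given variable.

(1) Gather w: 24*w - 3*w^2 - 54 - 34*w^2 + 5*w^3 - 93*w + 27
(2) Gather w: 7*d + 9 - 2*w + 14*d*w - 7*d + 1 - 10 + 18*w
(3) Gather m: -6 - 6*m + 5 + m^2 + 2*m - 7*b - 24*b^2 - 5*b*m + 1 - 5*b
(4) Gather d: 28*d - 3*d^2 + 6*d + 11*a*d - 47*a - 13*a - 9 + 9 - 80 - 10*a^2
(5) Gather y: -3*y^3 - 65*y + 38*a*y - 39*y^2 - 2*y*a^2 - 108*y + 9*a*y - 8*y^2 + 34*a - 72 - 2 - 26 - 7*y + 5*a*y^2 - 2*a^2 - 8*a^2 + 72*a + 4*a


(1) = 5*w^3 - 37*w^2 - 69*w - 27
(2) = w*(14*d + 16)
(3) = -24*b^2 - 12*b + m^2 + m*(-5*b - 4)
(4) = -10*a^2 - 60*a - 3*d^2 + d*(11*a + 34) - 80
(5) = -10*a^2 + 110*a - 3*y^3 + y^2*(5*a - 47) + y*(-2*a^2 + 47*a - 180) - 100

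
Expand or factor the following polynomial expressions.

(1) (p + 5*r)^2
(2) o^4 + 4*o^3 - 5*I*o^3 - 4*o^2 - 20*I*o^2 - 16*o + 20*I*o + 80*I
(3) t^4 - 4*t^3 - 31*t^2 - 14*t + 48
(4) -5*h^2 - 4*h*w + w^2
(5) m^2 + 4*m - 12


(1) = p^2 + 10*p*r + 25*r^2
(2) = (o - 2)*(o + 2)*(o + 4)*(o - 5*I)
(3) = (t - 8)*(t - 1)*(t + 2)*(t + 3)
(4) = (-5*h + w)*(h + w)
(5) = (m - 2)*(m + 6)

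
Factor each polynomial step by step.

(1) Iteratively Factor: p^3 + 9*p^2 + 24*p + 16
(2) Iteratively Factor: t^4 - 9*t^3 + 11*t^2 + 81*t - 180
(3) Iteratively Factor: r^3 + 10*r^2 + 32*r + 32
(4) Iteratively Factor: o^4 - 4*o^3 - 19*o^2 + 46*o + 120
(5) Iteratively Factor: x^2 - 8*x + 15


(1) = (p + 4)*(p^2 + 5*p + 4) = (p + 4)^2*(p + 1)
(2) = (t + 3)*(t^3 - 12*t^2 + 47*t - 60) = (t - 3)*(t + 3)*(t^2 - 9*t + 20) = (t - 4)*(t - 3)*(t + 3)*(t - 5)
(3) = (r + 4)*(r^2 + 6*r + 8) = (r + 2)*(r + 4)*(r + 4)
(4) = (o - 5)*(o^3 + o^2 - 14*o - 24) = (o - 5)*(o + 3)*(o^2 - 2*o - 8) = (o - 5)*(o - 4)*(o + 3)*(o + 2)
(5) = (x - 5)*(x - 3)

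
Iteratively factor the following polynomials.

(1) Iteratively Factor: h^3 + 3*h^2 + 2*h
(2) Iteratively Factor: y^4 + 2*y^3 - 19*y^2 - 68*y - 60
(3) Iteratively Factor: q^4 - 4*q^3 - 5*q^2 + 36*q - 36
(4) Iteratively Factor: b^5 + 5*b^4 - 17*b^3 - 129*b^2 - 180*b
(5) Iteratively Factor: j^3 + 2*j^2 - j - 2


(1) = (h + 1)*(h^2 + 2*h) = (h + 1)*(h + 2)*(h)
(2) = (y + 3)*(y^3 - y^2 - 16*y - 20) = (y + 2)*(y + 3)*(y^2 - 3*y - 10) = (y - 5)*(y + 2)*(y + 3)*(y + 2)
(3) = (q - 2)*(q^3 - 2*q^2 - 9*q + 18) = (q - 2)*(q + 3)*(q^2 - 5*q + 6) = (q - 2)^2*(q + 3)*(q - 3)
(4) = (b + 4)*(b^4 + b^3 - 21*b^2 - 45*b) = (b + 3)*(b + 4)*(b^3 - 2*b^2 - 15*b) = (b + 3)^2*(b + 4)*(b^2 - 5*b) = b*(b + 3)^2*(b + 4)*(b - 5)
(5) = (j - 1)*(j^2 + 3*j + 2) = (j - 1)*(j + 2)*(j + 1)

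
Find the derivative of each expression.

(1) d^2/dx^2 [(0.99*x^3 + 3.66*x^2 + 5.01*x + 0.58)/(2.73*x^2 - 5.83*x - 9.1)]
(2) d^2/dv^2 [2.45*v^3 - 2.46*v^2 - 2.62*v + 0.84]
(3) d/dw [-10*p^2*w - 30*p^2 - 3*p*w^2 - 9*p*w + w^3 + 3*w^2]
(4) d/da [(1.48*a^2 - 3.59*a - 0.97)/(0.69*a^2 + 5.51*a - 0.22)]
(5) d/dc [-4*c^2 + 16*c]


(1) = (307.669608*x^3 + 886.623192*x^2 + 1183.284648*x + 142.823144)/(20.346417*x^6 - 130.351221*x^5 + 74.904921*x^4 + 670.852853*x^3 - 249.68307*x^2 - 1448.3469*x - 753.571)
(2) = 14.7*v - 4.92
(3) = -10*p^2 - 6*p*w - 9*p + 3*w^2 + 6*w
(4) = (10.6319*a^2 + 0.6874*a + 6.1345)/(0.4761*a^4 + 7.6038*a^3 + 30.0565*a^2 - 2.4244*a + 0.0484)
(5) = 16 - 8*c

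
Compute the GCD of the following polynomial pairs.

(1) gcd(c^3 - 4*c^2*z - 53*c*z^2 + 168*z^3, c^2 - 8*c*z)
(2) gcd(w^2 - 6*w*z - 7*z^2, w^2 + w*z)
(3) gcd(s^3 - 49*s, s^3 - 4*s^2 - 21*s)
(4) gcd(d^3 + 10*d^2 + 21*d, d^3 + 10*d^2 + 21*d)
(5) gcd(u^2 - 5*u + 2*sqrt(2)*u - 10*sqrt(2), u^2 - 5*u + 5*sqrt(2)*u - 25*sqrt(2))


(1) = -c + 8*z
(2) = gcd((w - 7*z)*(w + z), w*(w + z)) = w + z
(3) = s^2 - 7*s
(4) = gcd(d*(d + 3)*(d + 7), d*(d + 3)*(d + 7)) = d^3 + 10*d^2 + 21*d
(5) = u - 5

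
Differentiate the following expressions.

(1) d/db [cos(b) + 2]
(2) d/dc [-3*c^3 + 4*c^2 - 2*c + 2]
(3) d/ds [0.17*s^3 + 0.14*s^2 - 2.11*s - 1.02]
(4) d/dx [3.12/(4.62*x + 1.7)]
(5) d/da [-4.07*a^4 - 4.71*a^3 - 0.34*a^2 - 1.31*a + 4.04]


(1) = -sin(b)
(2) = -9*c^2 + 8*c - 2
(3) = 0.51*s^2 + 0.28*s - 2.11
(4) = -14.4144/(4.62*x + 1.7)^2
(5) = -16.28*a^3 - 14.13*a^2 - 0.68*a - 1.31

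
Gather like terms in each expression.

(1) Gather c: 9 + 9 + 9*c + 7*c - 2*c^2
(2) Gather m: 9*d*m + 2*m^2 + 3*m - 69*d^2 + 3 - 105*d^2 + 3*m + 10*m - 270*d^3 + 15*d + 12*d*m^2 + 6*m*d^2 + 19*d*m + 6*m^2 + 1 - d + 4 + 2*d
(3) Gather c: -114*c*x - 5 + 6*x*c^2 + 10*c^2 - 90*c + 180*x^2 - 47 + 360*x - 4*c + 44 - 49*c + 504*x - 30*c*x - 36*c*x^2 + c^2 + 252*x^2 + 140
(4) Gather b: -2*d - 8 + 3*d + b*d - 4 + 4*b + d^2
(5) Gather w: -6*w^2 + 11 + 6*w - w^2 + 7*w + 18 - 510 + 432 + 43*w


(1) = -2*c^2 + 16*c + 18
(2) = -270*d^3 - 174*d^2 + 16*d + m^2*(12*d + 8) + m*(6*d^2 + 28*d + 16) + 8
(3) = c^2*(6*x + 11) + c*(-36*x^2 - 144*x - 143) + 432*x^2 + 864*x + 132
(4) = b*(d + 4) + d^2 + d - 12
(5) = -7*w^2 + 56*w - 49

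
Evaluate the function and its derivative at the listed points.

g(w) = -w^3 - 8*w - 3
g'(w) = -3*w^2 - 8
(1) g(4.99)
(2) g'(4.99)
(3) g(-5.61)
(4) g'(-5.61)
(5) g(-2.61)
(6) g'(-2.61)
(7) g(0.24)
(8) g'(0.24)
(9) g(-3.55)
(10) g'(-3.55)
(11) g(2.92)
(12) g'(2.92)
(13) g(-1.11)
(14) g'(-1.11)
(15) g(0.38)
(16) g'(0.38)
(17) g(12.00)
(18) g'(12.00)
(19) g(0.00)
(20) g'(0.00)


(1) = -167.17
(2) = -82.70
(3) = 218.44
(4) = -102.42
(5) = 35.66
(6) = -28.44
(7) = -4.93
(8) = -8.17
(9) = 70.14
(10) = -45.81
(11) = -51.26
(12) = -33.58
(13) = 7.25
(14) = -11.70
(15) = -6.09
(16) = -8.43
(17) = -1827.00
(18) = -440.00
(19) = -3.00
(20) = -8.00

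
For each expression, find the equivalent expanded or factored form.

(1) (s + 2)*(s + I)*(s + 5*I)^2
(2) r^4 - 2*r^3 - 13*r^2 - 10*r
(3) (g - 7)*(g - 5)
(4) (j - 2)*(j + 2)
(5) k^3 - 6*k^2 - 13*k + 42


(1) = s^4 + 2*s^3 + 11*I*s^3 - 35*s^2 + 22*I*s^2 - 70*s - 25*I*s - 50*I
(2) = r*(r - 5)*(r + 1)*(r + 2)
(3) = g^2 - 12*g + 35
(4) = j^2 - 4
(5) = (k - 7)*(k - 2)*(k + 3)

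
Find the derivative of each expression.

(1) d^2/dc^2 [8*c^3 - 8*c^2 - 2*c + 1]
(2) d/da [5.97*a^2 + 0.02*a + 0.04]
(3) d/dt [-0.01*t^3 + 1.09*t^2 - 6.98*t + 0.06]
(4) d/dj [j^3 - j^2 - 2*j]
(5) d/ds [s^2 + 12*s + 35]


(1) = 48*c - 16
(2) = 11.94*a + 0.02
(3) = -0.03*t^2 + 2.18*t - 6.98
(4) = 3*j^2 - 2*j - 2
(5) = 2*s + 12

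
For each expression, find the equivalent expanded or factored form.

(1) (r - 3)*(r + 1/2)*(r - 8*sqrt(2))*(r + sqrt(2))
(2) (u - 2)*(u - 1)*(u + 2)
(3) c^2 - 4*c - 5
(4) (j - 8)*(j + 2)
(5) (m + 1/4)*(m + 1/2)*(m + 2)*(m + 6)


(1) = r^4 - 7*sqrt(2)*r^3 - 5*r^3/2 - 35*r^2/2 + 35*sqrt(2)*r^2/2 + 21*sqrt(2)*r/2 + 40*r + 24
(2) = u^3 - u^2 - 4*u + 4
(3) = (c - 5)*(c + 1)
(4) = j^2 - 6*j - 16
(5) = m^4 + 35*m^3/4 + 145*m^2/8 + 10*m + 3/2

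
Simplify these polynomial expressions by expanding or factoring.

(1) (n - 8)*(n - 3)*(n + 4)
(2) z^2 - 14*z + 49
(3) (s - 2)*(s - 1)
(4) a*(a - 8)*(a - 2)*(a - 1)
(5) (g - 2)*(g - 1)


(1) = n^3 - 7*n^2 - 20*n + 96
(2) = (z - 7)^2
(3) = s^2 - 3*s + 2
(4) = a^4 - 11*a^3 + 26*a^2 - 16*a
(5) = g^2 - 3*g + 2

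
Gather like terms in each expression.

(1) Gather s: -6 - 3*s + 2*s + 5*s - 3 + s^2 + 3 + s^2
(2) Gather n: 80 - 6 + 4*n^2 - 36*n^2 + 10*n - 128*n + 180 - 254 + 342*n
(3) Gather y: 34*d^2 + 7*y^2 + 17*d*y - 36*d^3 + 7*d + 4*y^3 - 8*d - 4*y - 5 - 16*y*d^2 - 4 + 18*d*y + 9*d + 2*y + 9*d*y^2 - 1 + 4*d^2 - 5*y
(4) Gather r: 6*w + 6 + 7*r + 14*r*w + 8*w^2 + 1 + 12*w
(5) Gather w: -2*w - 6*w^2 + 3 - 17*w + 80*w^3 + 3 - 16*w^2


(1) = 2*s^2 + 4*s - 6
(2) = -32*n^2 + 224*n
(3) = -36*d^3 + 38*d^2 + 8*d + 4*y^3 + y^2*(9*d + 7) + y*(-16*d^2 + 35*d - 7) - 10
(4) = r*(14*w + 7) + 8*w^2 + 18*w + 7
(5) = 80*w^3 - 22*w^2 - 19*w + 6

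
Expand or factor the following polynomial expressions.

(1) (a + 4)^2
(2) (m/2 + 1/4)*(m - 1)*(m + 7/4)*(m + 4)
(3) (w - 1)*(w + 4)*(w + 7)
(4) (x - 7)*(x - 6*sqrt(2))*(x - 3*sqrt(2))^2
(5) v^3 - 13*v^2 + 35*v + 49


(1) = a^2 + 8*a + 16
(2) = m^4/2 + 21*m^3/8 + 29*m^2/16 - 51*m/16 - 7/4
(3) = w^3 + 10*w^2 + 17*w - 28
(4) = x^4 - 12*sqrt(2)*x^3 - 7*x^3 + 90*x^2 + 84*sqrt(2)*x^2 - 630*x - 108*sqrt(2)*x + 756*sqrt(2)
(5) = (v - 7)^2*(v + 1)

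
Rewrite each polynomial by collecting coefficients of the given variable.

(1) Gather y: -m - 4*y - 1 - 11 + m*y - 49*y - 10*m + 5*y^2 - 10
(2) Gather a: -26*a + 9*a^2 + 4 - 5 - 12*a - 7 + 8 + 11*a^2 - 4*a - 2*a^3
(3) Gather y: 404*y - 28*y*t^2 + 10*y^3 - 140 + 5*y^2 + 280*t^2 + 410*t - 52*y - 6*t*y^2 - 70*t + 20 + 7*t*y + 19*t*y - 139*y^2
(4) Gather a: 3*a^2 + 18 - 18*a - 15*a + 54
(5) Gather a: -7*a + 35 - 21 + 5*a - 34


(1) = -11*m + 5*y^2 + y*(m - 53) - 22
(2) = -2*a^3 + 20*a^2 - 42*a
(3) = 280*t^2 + 340*t + 10*y^3 + y^2*(-6*t - 134) + y*(-28*t^2 + 26*t + 352) - 120
(4) = 3*a^2 - 33*a + 72
(5) = -2*a - 20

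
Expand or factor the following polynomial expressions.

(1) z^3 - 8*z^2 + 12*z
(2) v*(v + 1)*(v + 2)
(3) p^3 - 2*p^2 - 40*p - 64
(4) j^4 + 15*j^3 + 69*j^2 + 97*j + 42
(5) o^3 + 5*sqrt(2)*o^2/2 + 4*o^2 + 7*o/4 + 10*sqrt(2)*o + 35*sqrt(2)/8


(1) = z*(z - 6)*(z - 2)
(2) = v^3 + 3*v^2 + 2*v
(3) = (p - 8)*(p + 2)*(p + 4)
(4) = (j + 1)^2*(j + 6)*(j + 7)
(5) = (o + 1/2)*(o + 7/2)*(o + 5*sqrt(2)/2)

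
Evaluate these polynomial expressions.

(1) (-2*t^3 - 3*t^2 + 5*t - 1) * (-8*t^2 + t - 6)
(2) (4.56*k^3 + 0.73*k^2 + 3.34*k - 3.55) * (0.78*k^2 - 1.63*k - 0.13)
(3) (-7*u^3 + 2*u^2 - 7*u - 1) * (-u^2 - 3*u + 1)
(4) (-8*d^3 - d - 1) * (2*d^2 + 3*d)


(1) = 16*t^5 + 22*t^4 - 31*t^3 + 31*t^2 - 31*t + 6
(2) = 3.5568*k^5 - 6.8634*k^4 + 0.8225*k^3 - 8.3081*k^2 + 5.3523*k + 0.4615
(3) = 7*u^5 + 19*u^4 - 6*u^3 + 24*u^2 - 4*u - 1
(4) = -16*d^5 - 24*d^4 - 2*d^3 - 5*d^2 - 3*d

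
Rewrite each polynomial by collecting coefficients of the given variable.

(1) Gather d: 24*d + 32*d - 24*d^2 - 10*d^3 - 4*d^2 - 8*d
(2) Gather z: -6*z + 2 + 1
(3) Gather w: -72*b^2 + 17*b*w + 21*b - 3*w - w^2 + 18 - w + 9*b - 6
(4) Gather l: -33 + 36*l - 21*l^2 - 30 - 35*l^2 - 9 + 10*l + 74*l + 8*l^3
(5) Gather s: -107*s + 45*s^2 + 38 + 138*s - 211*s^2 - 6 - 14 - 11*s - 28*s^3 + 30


(1) = -10*d^3 - 28*d^2 + 48*d
(2) = 3 - 6*z
(3) = -72*b^2 + 30*b - w^2 + w*(17*b - 4) + 12
(4) = 8*l^3 - 56*l^2 + 120*l - 72
(5) = -28*s^3 - 166*s^2 + 20*s + 48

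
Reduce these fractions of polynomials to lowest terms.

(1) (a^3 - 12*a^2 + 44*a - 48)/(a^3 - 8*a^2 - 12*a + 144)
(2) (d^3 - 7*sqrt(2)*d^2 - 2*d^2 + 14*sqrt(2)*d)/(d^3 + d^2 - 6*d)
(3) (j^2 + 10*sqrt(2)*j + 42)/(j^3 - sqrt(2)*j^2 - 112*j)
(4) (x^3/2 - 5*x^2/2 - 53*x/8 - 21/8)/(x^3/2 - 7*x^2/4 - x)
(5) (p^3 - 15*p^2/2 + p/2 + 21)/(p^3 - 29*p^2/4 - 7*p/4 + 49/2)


(1) = (a^2 - 6*a + 8)/(a^2 - 2*a - 24)
(2) = (d - 7*sqrt(2))/(d + 3)
(3) = (j + 3*sqrt(2))/(j^2 - 8*sqrt(2)*j)
(4) = (2*x^2 - 11*x - 21)/(2*x^2 - 8*x)
(5) = (4*p + 6)/(4*p + 7)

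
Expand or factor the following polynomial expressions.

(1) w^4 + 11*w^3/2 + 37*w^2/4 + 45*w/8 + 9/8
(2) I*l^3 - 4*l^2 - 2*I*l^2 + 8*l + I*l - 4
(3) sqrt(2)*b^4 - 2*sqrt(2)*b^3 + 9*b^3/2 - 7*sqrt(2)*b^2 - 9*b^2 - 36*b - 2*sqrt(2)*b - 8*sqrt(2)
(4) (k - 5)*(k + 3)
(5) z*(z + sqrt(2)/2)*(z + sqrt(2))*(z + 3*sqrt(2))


(1) = (w + 1/2)^2*(w + 3/2)*(w + 3)
(2) = (l - 1)*(l + 4*I)*(I*l - I)
(3) = (b - 4)*(b + 2)*(b + 2*sqrt(2))*(sqrt(2)*b + 1/2)
(4) = k^2 - 2*k - 15
(5) = z^4 + 9*sqrt(2)*z^3/2 + 10*z^2 + 3*sqrt(2)*z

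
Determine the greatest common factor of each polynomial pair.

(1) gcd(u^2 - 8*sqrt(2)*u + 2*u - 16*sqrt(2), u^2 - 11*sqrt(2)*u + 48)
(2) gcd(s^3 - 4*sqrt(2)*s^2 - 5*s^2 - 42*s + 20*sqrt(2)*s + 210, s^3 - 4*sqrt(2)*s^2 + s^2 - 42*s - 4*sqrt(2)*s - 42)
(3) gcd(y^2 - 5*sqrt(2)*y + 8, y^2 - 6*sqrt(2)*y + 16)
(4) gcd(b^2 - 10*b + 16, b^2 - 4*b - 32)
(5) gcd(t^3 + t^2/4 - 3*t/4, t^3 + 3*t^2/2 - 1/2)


(1) = gcd((u + 2)*(u - 8*sqrt(2)), (u - 8*sqrt(2))*(u - 3*sqrt(2))) = u - 8*sqrt(2)
(2) = s^2 - 4*sqrt(2)*s - 42
(3) = gcd((y - 4*sqrt(2))*(y - sqrt(2)), (y - 4*sqrt(2))*(y - 2*sqrt(2))) = y - 4*sqrt(2)
(4) = b - 8
(5) = gcd(t*(t - 3/4)*(t + 1), (t - 1/2)*(t + 1)^2) = t + 1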